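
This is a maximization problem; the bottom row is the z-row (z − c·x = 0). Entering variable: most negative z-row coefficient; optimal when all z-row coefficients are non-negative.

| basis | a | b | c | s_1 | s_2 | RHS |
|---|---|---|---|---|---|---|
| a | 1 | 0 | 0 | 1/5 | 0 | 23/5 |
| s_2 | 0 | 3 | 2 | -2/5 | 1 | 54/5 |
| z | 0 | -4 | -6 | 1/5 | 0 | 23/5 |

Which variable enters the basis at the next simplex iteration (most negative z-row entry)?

c

Negative z-row entries: b: -4, c: -6.
The most negative is -6 in column c, so c enters.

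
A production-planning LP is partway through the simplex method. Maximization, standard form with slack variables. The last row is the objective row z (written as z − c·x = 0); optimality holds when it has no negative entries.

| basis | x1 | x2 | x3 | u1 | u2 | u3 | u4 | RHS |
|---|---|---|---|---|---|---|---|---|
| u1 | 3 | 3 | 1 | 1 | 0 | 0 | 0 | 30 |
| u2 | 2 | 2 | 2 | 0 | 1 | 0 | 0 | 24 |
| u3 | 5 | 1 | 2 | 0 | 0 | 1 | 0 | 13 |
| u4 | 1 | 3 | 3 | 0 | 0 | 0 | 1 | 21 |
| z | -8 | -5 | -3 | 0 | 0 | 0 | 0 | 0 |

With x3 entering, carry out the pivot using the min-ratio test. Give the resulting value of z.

Ratio test on column x3 — row 1: 30/1 = 30; row 2: 24/2 = 12; row 3: 13/2 = 13/2; row 4: 21/3 = 7. Minimum is 13/2 at row 3 (u3 leaves); pivot element 2.
Pivot on row 3; the z-row RHS becomes 0 − (-3)·(13/2) = 39/2.

39/2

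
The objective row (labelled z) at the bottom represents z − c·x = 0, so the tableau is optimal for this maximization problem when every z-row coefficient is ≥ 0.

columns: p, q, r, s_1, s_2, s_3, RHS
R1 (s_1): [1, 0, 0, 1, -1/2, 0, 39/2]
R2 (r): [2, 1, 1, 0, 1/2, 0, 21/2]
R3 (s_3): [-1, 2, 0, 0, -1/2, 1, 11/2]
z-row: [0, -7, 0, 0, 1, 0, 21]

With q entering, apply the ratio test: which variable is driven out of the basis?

Column q entries and ratios — s_1: 0 ≤ 0, skip; r: (21/2)/1 = 21/2; s_3: (11/2)/2 = 11/4.
Smallest ratio is 11/4 in the row of s_3, so s_3 leaves.

s_3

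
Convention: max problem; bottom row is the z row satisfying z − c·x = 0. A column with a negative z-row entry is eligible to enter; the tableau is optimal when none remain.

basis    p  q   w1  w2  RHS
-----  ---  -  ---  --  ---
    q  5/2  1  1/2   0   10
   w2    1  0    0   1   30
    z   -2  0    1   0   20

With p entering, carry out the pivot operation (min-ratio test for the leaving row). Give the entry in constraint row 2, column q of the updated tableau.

Ratio test on column p — row 1: 10/(5/2) = 4; row 2: 30/1 = 30. Minimum is 4 at row 1 (q leaves); pivot element 5/2.
Divide row 1 by 5/2; eliminate column p from the other rows.
Row 2 update in column q: 0 − 1·(2/5) = -2/5.

-2/5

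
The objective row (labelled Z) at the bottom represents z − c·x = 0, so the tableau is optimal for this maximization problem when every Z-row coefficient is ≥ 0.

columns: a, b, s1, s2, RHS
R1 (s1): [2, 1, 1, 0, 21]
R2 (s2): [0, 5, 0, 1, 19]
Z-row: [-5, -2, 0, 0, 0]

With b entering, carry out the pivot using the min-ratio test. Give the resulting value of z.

38/5

Ratio test on column b — row 1: 21/1 = 21; row 2: 19/5 = 19/5. Minimum is 19/5 at row 2 (s2 leaves); pivot element 5.
Pivot on row 2; the Z-row RHS becomes 0 − (-2)·(19/5) = 38/5.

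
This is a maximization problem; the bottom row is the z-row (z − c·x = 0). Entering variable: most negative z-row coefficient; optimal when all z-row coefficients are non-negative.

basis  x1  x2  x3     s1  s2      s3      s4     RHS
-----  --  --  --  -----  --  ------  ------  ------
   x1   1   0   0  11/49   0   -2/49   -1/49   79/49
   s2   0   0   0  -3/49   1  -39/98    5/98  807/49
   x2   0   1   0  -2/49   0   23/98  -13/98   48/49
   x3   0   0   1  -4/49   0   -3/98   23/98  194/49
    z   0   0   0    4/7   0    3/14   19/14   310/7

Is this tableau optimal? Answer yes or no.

Every z-row coefficient is ≥ 0, so the tableau is optimal.

yes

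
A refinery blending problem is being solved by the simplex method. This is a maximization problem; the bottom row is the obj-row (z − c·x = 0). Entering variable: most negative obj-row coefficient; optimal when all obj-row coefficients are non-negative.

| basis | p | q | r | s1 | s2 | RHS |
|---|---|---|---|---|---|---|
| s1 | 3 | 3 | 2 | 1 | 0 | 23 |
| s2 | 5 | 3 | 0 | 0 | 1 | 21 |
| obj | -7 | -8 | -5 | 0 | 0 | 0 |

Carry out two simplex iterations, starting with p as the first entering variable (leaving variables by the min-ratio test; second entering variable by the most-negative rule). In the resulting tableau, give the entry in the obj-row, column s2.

-1/10

Ratio test on column p — row 1: 23/3 = 23/3; row 2: 21/5 = 21/5. Minimum is 21/5 at row 2 (s2 leaves); pivot element 5.
Divide row 2 by 5; eliminate column p from the other rows.
Second iteration: most negative obj-row entry is -5 in column r, so r enters.
Ratio test on column r — row 1: (52/5)/2 = 26/5; row 2: entry 0 ≤ 0. Minimum is 26/5 at row 1 (s1 leaves); pivot element 2.
Divide row 1 by 2; eliminate column r from the other rows.
After both pivots, the entry at the obj-row, column s2 is -1/10.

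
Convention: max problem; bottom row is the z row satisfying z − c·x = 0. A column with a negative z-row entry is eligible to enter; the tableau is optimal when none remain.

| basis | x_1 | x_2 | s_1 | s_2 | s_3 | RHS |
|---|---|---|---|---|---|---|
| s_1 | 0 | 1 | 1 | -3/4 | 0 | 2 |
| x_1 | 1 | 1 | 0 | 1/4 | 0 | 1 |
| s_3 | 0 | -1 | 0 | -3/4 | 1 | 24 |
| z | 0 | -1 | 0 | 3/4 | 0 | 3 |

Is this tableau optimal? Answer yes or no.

The z-row has a negative entry -1 in column x_2, so it is not optimal.

no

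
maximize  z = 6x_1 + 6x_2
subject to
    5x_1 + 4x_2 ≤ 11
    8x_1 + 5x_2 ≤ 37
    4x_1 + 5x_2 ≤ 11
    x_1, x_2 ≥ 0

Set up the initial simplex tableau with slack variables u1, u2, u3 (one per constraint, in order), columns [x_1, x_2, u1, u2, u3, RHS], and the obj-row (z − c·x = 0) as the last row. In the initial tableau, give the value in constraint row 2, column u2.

1

Slack u2 belongs to constraint 2; its column is the unit vector e_2, so the entry in row 2 is 1.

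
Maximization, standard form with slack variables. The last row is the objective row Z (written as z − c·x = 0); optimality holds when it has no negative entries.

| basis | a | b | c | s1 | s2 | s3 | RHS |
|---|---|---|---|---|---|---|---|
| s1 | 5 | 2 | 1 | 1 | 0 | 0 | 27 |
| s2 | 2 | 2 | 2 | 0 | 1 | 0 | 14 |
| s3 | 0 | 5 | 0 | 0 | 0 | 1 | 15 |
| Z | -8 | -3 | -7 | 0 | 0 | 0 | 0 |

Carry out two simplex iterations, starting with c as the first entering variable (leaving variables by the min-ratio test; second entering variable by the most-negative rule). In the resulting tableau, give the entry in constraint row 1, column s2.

-1/8

Ratio test on column c — row 1: 27/1 = 27; row 2: 14/2 = 7; row 3: entry 0 ≤ 0. Minimum is 7 at row 2 (s2 leaves); pivot element 2.
Divide row 2 by 2; eliminate column c from the other rows.
Second iteration: most negative Z-row entry is -1 in column a, so a enters.
Ratio test on column a — row 1: 20/4 = 5; row 2: 7/1 = 7; row 3: entry 0 ≤ 0. Minimum is 5 at row 1 (s1 leaves); pivot element 4.
Divide row 1 by 4; eliminate column a from the other rows.
After both pivots, the entry at constraint row 1, column s2 is -1/8.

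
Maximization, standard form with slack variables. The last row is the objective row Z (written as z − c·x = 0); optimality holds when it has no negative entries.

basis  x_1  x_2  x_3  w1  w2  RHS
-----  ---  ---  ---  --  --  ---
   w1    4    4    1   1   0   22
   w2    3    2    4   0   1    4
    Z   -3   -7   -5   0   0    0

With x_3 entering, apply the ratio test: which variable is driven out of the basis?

Column x_3 entries and ratios — w1: 22/1 = 22; w2: 4/4 = 1.
Smallest ratio is 1 in the row of w2, so w2 leaves.

w2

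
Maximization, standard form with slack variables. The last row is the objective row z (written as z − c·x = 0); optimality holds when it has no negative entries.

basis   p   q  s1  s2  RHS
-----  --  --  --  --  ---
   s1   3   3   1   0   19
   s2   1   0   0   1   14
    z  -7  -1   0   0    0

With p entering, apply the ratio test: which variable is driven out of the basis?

Column p entries and ratios — s1: 19/3 = 19/3; s2: 14/1 = 14.
Smallest ratio is 19/3 in the row of s1, so s1 leaves.

s1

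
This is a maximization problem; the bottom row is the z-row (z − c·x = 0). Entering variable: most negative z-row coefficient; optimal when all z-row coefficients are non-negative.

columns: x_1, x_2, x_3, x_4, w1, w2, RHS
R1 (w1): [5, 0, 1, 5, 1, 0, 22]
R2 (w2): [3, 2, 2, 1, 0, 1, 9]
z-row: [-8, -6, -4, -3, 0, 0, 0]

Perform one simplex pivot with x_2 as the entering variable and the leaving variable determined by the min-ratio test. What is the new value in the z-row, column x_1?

1

Ratio test on column x_2 — row 1: entry 0 ≤ 0; row 2: 9/2 = 9/2. Minimum is 9/2 at row 2 (w2 leaves); pivot element 2.
Divide row 2 by 2; eliminate column x_2 from the other rows.
z-row update in column x_1: -8 − (-6)·(3/2) = 1.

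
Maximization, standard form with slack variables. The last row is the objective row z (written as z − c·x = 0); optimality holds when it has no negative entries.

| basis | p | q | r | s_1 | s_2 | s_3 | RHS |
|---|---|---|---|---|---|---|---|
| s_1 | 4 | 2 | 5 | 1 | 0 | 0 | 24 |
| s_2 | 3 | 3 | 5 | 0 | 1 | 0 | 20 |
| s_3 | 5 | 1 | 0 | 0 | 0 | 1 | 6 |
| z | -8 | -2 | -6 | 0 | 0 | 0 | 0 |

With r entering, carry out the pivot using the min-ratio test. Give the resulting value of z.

24

Ratio test on column r — row 1: 24/5 = 24/5; row 2: 20/5 = 4; row 3: entry 0 ≤ 0. Minimum is 4 at row 2 (s_2 leaves); pivot element 5.
Pivot on row 2; the z-row RHS becomes 0 − (-6)·4 = 24.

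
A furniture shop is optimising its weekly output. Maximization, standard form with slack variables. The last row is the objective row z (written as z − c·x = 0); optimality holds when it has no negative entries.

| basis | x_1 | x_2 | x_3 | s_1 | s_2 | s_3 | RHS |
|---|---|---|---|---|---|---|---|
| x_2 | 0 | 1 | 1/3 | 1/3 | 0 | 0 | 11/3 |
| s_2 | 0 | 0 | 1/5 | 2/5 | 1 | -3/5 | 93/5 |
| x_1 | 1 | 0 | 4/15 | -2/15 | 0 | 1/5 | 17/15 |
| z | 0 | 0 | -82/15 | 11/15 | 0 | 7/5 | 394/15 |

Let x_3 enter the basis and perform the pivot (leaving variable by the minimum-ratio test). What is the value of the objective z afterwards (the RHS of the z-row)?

99/2

Ratio test on column x_3 — row 1: (11/3)/(1/3) = 11; row 2: (93/5)/(1/5) = 93; row 3: (17/15)/(4/15) = 17/4. Minimum is 17/4 at row 3 (x_1 leaves); pivot element 4/15.
Pivot on row 3; the z-row RHS becomes 394/15 − (-82/15)·(17/4) = 99/2.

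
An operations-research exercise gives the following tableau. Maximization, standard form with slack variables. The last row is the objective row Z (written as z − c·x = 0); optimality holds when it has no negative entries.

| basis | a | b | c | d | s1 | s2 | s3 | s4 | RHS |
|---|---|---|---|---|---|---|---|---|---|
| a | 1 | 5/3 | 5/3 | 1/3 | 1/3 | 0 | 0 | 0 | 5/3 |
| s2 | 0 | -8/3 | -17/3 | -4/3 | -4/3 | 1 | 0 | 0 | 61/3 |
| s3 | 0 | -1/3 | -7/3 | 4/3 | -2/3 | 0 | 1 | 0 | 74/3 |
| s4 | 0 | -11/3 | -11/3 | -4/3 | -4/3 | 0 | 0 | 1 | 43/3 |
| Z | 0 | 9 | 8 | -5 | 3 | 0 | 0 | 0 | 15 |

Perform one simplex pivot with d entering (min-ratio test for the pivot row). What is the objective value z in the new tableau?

40

Ratio test on column d — row 1: (5/3)/(1/3) = 5; row 2: entry -4/3 ≤ 0; row 3: (74/3)/(4/3) = 37/2; row 4: entry -4/3 ≤ 0. Minimum is 5 at row 1 (a leaves); pivot element 1/3.
Pivot on row 1; the Z-row RHS becomes 15 − (-5)·5 = 40.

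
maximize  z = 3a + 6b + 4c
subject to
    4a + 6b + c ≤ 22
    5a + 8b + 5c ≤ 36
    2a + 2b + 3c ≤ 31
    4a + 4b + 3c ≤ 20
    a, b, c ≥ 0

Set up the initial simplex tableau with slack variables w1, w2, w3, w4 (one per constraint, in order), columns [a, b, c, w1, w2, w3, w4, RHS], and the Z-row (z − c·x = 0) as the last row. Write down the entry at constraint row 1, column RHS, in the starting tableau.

The RHS of constraint 1 is b_1 = 22.

22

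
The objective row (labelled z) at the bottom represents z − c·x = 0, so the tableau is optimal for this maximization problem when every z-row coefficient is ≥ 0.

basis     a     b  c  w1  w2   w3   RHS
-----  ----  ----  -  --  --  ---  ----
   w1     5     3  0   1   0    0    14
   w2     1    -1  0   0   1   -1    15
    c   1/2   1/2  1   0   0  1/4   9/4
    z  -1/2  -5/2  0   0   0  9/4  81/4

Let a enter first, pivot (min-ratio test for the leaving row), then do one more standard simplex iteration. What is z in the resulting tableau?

31

Ratio test on column a — row 1: 14/5 = 14/5; row 2: 15/1 = 15; row 3: (9/4)/(1/2) = 9/2. Minimum is 14/5 at row 1 (w1 leaves); pivot element 5.
Pivot on row 1; the z-row RHS becomes 81/4 − (-1/2)·(14/5) = 433/20.
Next entering variable (most negative z-row entry -11/5): b.
Ratio test on column b — row 1: (14/5)/(3/5) = 14/3; row 2: entry -8/5 ≤ 0; row 3: (17/20)/(1/5) = 17/4. Minimum is 17/4 at row 3 (c leaves); pivot element 1/5.
After the second pivot the z-row RHS is 433/20 − (-11/5)·(17/4) = 31.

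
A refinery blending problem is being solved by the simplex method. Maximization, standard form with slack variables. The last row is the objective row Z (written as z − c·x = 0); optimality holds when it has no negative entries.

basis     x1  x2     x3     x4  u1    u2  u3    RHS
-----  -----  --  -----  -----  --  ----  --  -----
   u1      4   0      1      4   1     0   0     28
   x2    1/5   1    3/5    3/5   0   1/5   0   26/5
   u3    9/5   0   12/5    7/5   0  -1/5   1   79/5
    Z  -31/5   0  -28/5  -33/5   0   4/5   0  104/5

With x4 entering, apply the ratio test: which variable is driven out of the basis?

Column x4 entries and ratios — u1: 28/4 = 7; x2: (26/5)/(3/5) = 26/3; u3: (79/5)/(7/5) = 79/7.
Smallest ratio is 7 in the row of u1, so u1 leaves.

u1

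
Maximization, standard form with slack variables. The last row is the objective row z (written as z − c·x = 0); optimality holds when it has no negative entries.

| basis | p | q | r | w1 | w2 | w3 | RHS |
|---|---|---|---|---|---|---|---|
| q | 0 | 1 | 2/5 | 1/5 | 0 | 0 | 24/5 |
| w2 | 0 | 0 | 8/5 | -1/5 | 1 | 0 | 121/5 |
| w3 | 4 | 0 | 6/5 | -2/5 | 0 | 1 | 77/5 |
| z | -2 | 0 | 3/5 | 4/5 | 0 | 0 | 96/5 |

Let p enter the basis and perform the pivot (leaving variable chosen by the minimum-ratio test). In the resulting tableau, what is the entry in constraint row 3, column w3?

1/4

Ratio test on column p — row 1: entry 0 ≤ 0; row 2: entry 0 ≤ 0; row 3: (77/5)/4 = 77/20. Minimum is 77/20 at row 3 (w3 leaves); pivot element 4.
Divide row 3 by 4; eliminate column p from the other rows.
In the new row 3, the w3 entry is the old entry divided by the pivot: 1/4 = 1/4.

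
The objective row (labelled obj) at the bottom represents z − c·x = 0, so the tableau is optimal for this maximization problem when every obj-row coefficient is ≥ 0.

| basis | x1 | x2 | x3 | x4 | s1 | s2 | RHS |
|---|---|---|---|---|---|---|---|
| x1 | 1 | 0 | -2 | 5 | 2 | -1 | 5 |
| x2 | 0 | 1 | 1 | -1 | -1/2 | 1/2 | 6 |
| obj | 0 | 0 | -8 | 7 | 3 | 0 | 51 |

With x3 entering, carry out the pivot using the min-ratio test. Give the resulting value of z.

99

Ratio test on column x3 — row 1: entry -2 ≤ 0; row 2: 6/1 = 6. Minimum is 6 at row 2 (x2 leaves); pivot element 1.
Pivot on row 2; the obj-row RHS becomes 51 − (-8)·6 = 99.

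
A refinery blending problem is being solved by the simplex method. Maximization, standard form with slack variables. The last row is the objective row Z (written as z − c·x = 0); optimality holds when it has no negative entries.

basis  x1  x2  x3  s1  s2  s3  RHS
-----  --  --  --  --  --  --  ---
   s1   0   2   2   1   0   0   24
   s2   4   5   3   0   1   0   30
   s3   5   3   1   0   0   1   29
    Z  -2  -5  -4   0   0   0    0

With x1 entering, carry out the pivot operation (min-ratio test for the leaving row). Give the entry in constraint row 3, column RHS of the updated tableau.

29/5

Ratio test on column x1 — row 1: entry 0 ≤ 0; row 2: 30/4 = 15/2; row 3: 29/5 = 29/5. Minimum is 29/5 at row 3 (s3 leaves); pivot element 5.
Divide row 3 by 5; eliminate column x1 from the other rows.
In the new row 3, the RHS entry is the old entry divided by the pivot: 29/5 = 29/5.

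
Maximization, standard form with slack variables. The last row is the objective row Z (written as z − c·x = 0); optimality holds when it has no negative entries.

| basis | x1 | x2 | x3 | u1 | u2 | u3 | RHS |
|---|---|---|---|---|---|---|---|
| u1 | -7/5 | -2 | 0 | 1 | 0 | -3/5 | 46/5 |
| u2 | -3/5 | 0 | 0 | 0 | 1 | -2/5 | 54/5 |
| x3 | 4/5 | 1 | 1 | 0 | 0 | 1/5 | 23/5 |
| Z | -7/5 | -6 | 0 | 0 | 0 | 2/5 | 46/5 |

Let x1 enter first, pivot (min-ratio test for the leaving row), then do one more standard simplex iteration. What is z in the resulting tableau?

184/5

Ratio test on column x1 — row 1: entry -7/5 ≤ 0; row 2: entry -3/5 ≤ 0; row 3: (23/5)/(4/5) = 23/4. Minimum is 23/4 at row 3 (x3 leaves); pivot element 4/5.
Pivot on row 3; the Z-row RHS becomes 46/5 − (-7/5)·(23/4) = 69/4.
Next entering variable (most negative Z-row entry -17/4): x2.
Ratio test on column x2 — row 1: entry -1/4 ≤ 0; row 2: (57/4)/(3/4) = 19; row 3: (23/4)/(5/4) = 23/5. Minimum is 23/5 at row 3 (x1 leaves); pivot element 5/4.
After the second pivot the Z-row RHS is 69/4 − (-17/4)·(23/5) = 184/5.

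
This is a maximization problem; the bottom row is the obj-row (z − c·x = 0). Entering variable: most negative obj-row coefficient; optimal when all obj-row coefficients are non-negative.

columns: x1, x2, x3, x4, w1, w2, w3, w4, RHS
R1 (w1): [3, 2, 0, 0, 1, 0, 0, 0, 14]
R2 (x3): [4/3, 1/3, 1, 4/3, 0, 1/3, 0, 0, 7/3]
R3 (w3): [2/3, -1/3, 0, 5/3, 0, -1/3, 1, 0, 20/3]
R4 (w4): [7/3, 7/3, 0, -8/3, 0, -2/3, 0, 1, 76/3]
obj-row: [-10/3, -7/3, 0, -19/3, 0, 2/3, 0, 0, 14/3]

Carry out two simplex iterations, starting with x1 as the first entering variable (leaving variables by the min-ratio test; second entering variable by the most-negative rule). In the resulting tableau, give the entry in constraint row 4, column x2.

Ratio test on column x1 — row 1: 14/3 = 14/3; row 2: (7/3)/(4/3) = 7/4; row 3: (20/3)/(2/3) = 10; row 4: (76/3)/(7/3) = 76/7. Minimum is 7/4 at row 2 (x3 leaves); pivot element 4/3.
Divide row 2 by 4/3; eliminate column x1 from the other rows.
Second iteration: most negative obj-row entry is -3 in column x4, so x4 enters.
Ratio test on column x4 — row 1: entry -3 ≤ 0; row 2: (7/4)/1 = 7/4; row 3: (11/2)/1 = 11/2; row 4: entry -5 ≤ 0. Minimum is 7/4 at row 2 (x1 leaves); pivot element 1.
Divide row 2 by 1; eliminate column x4 from the other rows.
After both pivots, the entry at constraint row 4, column x2 is 3.

3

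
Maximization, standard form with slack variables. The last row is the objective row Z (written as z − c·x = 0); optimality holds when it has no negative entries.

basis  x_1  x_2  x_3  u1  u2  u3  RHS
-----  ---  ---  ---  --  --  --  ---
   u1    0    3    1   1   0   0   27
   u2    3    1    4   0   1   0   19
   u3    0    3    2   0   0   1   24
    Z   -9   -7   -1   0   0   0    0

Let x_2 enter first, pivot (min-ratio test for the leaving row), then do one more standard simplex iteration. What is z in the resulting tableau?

Ratio test on column x_2 — row 1: 27/3 = 9; row 2: 19/1 = 19; row 3: 24/3 = 8. Minimum is 8 at row 3 (u3 leaves); pivot element 3.
Pivot on row 3; the Z-row RHS becomes 0 − (-7)·8 = 56.
Next entering variable (most negative Z-row entry -9): x_1.
Ratio test on column x_1 — row 1: entry 0 ≤ 0; row 2: 11/3 = 11/3; row 3: entry 0 ≤ 0. Minimum is 11/3 at row 2 (u2 leaves); pivot element 3.
After the second pivot the Z-row RHS is 56 − (-9)·(11/3) = 89.

89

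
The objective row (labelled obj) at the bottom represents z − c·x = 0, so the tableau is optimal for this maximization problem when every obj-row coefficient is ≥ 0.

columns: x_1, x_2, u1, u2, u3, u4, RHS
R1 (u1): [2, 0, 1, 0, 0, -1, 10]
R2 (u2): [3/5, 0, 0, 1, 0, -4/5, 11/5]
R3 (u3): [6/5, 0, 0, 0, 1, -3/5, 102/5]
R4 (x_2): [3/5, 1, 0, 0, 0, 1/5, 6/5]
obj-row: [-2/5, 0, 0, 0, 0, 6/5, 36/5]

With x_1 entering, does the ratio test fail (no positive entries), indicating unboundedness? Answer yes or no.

Column x_1 has positive entries in row(s) 1, 2, 3, 4, so the ratio test bounds it — not unbounded.

no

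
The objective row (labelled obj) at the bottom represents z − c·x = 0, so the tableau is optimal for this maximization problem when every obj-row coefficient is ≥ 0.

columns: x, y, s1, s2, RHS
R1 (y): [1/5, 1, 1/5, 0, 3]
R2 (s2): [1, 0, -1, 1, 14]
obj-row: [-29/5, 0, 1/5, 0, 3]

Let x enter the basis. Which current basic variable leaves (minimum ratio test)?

Column x entries and ratios — y: 3/(1/5) = 15; s2: 14/1 = 14.
Smallest ratio is 14 in the row of s2, so s2 leaves.

s2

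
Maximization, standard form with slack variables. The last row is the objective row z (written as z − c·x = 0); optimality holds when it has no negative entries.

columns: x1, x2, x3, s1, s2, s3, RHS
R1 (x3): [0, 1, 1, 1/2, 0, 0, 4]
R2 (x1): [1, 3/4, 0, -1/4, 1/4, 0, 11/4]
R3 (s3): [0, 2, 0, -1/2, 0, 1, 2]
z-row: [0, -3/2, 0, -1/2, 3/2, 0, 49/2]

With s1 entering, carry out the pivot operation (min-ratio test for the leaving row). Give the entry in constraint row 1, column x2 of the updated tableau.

Ratio test on column s1 — row 1: 4/(1/2) = 8; row 2: entry -1/4 ≤ 0; row 3: entry -1/2 ≤ 0. Minimum is 8 at row 1 (x3 leaves); pivot element 1/2.
Divide row 1 by 1/2; eliminate column s1 from the other rows.
In the new row 1, the x2 entry is the old entry divided by the pivot: 1/(1/2) = 2.

2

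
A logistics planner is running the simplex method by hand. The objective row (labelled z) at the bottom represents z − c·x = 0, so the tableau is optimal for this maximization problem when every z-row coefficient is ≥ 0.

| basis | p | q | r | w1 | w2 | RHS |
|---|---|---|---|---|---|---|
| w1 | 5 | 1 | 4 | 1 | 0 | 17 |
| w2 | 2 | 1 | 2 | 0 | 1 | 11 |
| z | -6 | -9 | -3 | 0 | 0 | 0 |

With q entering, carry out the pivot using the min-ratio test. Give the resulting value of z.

99

Ratio test on column q — row 1: 17/1 = 17; row 2: 11/1 = 11. Minimum is 11 at row 2 (w2 leaves); pivot element 1.
Pivot on row 2; the z-row RHS becomes 0 − (-9)·11 = 99.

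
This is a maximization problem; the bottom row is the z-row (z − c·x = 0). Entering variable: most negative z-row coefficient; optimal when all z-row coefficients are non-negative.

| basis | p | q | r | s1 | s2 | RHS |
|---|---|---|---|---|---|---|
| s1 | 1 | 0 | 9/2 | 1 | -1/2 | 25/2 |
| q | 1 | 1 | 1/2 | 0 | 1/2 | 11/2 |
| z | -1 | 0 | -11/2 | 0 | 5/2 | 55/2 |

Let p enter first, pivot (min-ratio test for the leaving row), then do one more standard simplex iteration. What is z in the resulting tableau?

Ratio test on column p — row 1: (25/2)/1 = 25/2; row 2: (11/2)/1 = 11/2. Minimum is 11/2 at row 2 (q leaves); pivot element 1.
Pivot on row 2; the z-row RHS becomes 55/2 − (-1)·(11/2) = 33.
Next entering variable (most negative z-row entry -5): r.
Ratio test on column r — row 1: 7/4 = 7/4; row 2: (11/2)/(1/2) = 11. Minimum is 7/4 at row 1 (s1 leaves); pivot element 4.
After the second pivot the z-row RHS is 33 − (-5)·(7/4) = 167/4.

167/4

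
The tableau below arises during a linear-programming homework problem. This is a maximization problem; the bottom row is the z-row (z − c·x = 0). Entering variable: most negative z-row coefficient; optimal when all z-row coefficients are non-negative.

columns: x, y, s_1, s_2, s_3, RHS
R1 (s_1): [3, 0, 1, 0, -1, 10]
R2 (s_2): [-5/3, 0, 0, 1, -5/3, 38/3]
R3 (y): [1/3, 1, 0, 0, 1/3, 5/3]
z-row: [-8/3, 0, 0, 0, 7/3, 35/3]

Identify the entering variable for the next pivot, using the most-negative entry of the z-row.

Negative z-row entries: x: -8/3.
The most negative is -8/3 in column x, so x enters.

x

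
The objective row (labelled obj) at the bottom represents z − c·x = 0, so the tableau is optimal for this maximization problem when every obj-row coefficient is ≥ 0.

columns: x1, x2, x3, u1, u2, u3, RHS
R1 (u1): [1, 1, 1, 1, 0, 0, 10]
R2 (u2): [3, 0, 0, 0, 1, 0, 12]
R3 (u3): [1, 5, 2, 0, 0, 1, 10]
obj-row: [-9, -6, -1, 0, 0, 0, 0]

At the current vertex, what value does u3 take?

u3 is basic (row 3); its value is the RHS of that row, 10.

10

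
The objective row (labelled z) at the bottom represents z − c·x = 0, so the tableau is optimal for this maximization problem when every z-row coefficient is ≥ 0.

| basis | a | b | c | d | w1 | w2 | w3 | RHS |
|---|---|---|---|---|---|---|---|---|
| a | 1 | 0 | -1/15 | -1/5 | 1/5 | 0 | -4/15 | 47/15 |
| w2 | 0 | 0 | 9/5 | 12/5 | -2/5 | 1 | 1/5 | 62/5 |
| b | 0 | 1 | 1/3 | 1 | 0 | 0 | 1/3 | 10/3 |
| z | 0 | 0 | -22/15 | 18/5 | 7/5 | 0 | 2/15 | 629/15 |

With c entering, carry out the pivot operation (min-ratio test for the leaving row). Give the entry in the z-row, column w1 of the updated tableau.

Ratio test on column c — row 1: entry -1/15 ≤ 0; row 2: (62/5)/(9/5) = 62/9; row 3: (10/3)/(1/3) = 10. Minimum is 62/9 at row 2 (w2 leaves); pivot element 9/5.
Divide row 2 by 9/5; eliminate column c from the other rows.
z-row update in column w1: 7/5 − (-22/15)·(-2/9) = 29/27.

29/27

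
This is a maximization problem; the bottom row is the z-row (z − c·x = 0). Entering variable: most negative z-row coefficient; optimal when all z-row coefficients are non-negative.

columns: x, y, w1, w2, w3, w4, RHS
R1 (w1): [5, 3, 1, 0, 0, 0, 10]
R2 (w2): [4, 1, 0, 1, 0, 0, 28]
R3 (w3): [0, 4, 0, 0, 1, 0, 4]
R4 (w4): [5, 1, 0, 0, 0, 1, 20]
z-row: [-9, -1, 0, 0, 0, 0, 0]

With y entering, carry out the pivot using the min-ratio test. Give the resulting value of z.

Ratio test on column y — row 1: 10/3 = 10/3; row 2: 28/1 = 28; row 3: 4/4 = 1; row 4: 20/1 = 20. Minimum is 1 at row 3 (w3 leaves); pivot element 4.
Pivot on row 3; the z-row RHS becomes 0 − (-1)·1 = 1.

1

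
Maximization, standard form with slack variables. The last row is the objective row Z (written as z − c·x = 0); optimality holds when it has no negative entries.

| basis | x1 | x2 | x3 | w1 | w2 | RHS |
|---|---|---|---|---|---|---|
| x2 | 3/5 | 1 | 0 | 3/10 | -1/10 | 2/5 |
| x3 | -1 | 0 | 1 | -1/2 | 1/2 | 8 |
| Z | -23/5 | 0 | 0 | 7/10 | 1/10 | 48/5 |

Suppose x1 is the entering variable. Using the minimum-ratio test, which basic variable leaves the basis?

x2

Column x1 entries and ratios — x2: (2/5)/(3/5) = 2/3; x3: -1 ≤ 0, skip.
Smallest ratio is 2/3 in the row of x2, so x2 leaves.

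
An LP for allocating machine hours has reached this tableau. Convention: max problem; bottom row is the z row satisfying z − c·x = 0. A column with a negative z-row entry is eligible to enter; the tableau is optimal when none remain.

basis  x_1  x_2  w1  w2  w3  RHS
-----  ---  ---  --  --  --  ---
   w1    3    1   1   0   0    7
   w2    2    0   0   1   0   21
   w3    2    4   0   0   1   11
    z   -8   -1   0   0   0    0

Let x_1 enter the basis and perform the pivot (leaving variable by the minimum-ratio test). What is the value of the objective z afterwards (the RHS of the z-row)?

56/3

Ratio test on column x_1 — row 1: 7/3 = 7/3; row 2: 21/2 = 21/2; row 3: 11/2 = 11/2. Minimum is 7/3 at row 1 (w1 leaves); pivot element 3.
Pivot on row 1; the z-row RHS becomes 0 − (-8)·(7/3) = 56/3.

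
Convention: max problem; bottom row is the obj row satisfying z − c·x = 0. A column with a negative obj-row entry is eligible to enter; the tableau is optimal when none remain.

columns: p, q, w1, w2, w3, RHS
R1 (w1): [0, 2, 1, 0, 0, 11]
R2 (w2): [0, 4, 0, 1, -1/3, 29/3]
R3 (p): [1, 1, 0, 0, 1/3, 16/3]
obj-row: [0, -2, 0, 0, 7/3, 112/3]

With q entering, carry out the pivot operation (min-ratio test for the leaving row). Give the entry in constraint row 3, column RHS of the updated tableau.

35/12

Ratio test on column q — row 1: 11/2 = 11/2; row 2: (29/3)/4 = 29/12; row 3: (16/3)/1 = 16/3. Minimum is 29/12 at row 2 (w2 leaves); pivot element 4.
Divide row 2 by 4; eliminate column q from the other rows.
Row 3 update in column RHS: 16/3 − 1·(29/12) = 35/12.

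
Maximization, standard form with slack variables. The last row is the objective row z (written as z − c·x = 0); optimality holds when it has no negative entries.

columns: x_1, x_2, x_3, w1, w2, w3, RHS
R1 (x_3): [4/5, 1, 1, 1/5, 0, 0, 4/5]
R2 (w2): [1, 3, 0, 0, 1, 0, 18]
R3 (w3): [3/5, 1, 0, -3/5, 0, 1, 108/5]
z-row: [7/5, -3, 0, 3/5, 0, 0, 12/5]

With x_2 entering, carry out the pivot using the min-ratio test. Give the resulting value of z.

24/5

Ratio test on column x_2 — row 1: (4/5)/1 = 4/5; row 2: 18/3 = 6; row 3: (108/5)/1 = 108/5. Minimum is 4/5 at row 1 (x_3 leaves); pivot element 1.
Pivot on row 1; the z-row RHS becomes 12/5 − (-3)·(4/5) = 24/5.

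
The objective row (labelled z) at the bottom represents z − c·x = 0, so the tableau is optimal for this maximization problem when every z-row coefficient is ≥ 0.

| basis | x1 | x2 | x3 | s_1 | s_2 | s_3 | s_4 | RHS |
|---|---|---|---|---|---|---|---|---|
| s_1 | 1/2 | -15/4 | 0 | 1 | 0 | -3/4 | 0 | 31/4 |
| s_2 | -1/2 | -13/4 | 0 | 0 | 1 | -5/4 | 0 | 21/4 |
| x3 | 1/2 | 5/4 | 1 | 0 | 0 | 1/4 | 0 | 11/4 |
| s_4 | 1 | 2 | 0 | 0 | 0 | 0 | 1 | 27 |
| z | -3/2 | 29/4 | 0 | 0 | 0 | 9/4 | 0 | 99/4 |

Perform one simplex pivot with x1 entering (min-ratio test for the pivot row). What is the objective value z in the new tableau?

33

Ratio test on column x1 — row 1: (31/4)/(1/2) = 31/2; row 2: entry -1/2 ≤ 0; row 3: (11/4)/(1/2) = 11/2; row 4: 27/1 = 27. Minimum is 11/2 at row 3 (x3 leaves); pivot element 1/2.
Pivot on row 3; the z-row RHS becomes 99/4 − (-3/2)·(11/2) = 33.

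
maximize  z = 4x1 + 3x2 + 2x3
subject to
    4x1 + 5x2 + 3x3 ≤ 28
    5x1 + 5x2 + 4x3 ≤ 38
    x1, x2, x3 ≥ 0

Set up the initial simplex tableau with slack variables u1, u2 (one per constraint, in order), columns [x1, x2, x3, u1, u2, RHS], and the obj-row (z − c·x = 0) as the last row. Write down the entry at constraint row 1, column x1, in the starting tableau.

Constraint 1 has coefficient 4 on x1.

4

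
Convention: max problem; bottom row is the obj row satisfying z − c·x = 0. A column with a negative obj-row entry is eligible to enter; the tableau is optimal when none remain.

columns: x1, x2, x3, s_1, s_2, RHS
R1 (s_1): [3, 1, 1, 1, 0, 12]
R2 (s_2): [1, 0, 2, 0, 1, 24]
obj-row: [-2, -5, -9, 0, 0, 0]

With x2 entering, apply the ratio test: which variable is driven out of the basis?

Column x2 entries and ratios — s_1: 12/1 = 12; s_2: 0 ≤ 0, skip.
Smallest ratio is 12 in the row of s_1, so s_1 leaves.

s_1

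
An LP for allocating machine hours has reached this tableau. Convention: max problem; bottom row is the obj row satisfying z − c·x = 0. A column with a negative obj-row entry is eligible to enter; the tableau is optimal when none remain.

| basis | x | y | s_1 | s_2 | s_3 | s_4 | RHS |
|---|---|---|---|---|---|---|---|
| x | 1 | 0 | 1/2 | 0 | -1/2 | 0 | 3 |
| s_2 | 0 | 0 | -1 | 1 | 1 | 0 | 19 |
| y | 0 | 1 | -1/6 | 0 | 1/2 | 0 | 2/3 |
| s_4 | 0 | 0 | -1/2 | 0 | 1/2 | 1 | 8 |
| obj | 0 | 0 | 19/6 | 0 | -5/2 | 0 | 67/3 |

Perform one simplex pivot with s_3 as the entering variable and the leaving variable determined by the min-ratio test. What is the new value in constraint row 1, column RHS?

Ratio test on column s_3 — row 1: entry -1/2 ≤ 0; row 2: 19/1 = 19; row 3: (2/3)/(1/2) = 4/3; row 4: 8/(1/2) = 16. Minimum is 4/3 at row 3 (y leaves); pivot element 1/2.
Divide row 3 by 1/2; eliminate column s_3 from the other rows.
Row 1 update in column RHS: 3 − (-1/2)·(4/3) = 11/3.

11/3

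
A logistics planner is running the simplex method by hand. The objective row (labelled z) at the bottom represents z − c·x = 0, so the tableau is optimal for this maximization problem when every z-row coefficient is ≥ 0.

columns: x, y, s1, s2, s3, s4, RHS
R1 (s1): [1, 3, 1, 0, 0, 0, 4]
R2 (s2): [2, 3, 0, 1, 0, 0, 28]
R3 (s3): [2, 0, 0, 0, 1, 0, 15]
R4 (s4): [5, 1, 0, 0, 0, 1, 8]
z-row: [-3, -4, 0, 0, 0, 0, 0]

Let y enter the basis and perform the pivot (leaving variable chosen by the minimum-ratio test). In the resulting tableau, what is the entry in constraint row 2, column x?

1

Ratio test on column y — row 1: 4/3 = 4/3; row 2: 28/3 = 28/3; row 3: entry 0 ≤ 0; row 4: 8/1 = 8. Minimum is 4/3 at row 1 (s1 leaves); pivot element 3.
Divide row 1 by 3; eliminate column y from the other rows.
Row 2 update in column x: 2 − 3·(1/3) = 1.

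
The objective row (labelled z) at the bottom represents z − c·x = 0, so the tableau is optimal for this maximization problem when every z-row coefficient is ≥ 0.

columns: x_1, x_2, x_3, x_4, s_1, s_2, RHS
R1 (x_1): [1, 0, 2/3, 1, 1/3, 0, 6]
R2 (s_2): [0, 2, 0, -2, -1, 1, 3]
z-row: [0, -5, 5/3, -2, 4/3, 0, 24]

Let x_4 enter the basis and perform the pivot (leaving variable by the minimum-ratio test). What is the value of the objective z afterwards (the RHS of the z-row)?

36

Ratio test on column x_4 — row 1: 6/1 = 6; row 2: entry -2 ≤ 0. Minimum is 6 at row 1 (x_1 leaves); pivot element 1.
Pivot on row 1; the z-row RHS becomes 24 − (-2)·6 = 36.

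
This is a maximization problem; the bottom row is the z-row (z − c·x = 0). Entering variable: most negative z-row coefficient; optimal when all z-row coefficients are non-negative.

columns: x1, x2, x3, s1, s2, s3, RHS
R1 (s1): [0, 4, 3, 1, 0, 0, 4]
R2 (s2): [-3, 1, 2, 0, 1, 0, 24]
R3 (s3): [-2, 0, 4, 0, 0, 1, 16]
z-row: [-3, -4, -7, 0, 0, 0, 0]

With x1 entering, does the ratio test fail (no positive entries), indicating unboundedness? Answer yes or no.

Every constraint-row entry in column x1 is ≤ 0, so increasing x1 is unbounded.

yes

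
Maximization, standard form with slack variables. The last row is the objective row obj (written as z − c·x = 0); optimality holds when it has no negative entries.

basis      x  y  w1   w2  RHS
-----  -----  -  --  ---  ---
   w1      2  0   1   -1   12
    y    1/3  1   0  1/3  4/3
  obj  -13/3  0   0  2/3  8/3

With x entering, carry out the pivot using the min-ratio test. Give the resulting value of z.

20

Ratio test on column x — row 1: 12/2 = 6; row 2: (4/3)/(1/3) = 4. Minimum is 4 at row 2 (y leaves); pivot element 1/3.
Pivot on row 2; the obj-row RHS becomes 8/3 − (-13/3)·4 = 20.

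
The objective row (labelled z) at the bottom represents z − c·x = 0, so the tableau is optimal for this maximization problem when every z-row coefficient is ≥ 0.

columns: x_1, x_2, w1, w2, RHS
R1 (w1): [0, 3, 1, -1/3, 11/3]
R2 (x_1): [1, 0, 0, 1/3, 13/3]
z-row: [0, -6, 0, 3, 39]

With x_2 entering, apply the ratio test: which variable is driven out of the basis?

Column x_2 entries and ratios — w1: (11/3)/3 = 11/9; x_1: 0 ≤ 0, skip.
Smallest ratio is 11/9 in the row of w1, so w1 leaves.

w1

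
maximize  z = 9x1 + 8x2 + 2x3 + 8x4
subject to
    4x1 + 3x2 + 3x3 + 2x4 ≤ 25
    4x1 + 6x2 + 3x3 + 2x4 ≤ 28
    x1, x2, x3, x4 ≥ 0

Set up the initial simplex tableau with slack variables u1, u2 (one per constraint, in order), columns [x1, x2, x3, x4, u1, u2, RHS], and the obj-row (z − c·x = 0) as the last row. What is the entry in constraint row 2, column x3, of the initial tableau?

3

Constraint 2 has coefficient 3 on x3.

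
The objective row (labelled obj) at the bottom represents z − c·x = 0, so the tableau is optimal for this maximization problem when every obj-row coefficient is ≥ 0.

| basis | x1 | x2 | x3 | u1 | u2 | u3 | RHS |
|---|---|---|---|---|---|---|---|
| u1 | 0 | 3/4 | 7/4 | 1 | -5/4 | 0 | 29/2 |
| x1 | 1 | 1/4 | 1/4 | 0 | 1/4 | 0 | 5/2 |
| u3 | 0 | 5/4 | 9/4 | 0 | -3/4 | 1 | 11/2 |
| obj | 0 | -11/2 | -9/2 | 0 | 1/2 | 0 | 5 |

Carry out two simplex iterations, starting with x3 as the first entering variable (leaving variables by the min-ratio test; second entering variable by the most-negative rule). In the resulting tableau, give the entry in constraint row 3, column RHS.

Ratio test on column x3 — row 1: (29/2)/(7/4) = 58/7; row 2: (5/2)/(1/4) = 10; row 3: (11/2)/(9/4) = 22/9. Minimum is 22/9 at row 3 (u3 leaves); pivot element 9/4.
Divide row 3 by 9/4; eliminate column x3 from the other rows.
Second iteration: most negative obj-row entry is -3 in column x2, so x2 enters.
Ratio test on column x2 — row 1: entry -2/9 ≤ 0; row 2: (17/9)/(1/9) = 17; row 3: (22/9)/(5/9) = 22/5. Minimum is 22/5 at row 3 (x3 leaves); pivot element 5/9.
Divide row 3 by 5/9; eliminate column x2 from the other rows.
After both pivots, the entry at constraint row 3, column RHS is 22/5.

22/5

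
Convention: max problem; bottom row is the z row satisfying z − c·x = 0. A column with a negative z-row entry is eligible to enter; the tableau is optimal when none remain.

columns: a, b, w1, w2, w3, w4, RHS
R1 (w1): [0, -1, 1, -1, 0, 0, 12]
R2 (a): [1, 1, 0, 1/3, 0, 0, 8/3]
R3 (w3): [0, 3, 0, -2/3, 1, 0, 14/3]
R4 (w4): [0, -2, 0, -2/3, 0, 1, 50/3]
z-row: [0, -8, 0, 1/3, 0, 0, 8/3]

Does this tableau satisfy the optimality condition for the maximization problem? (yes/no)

no

The z-row has a negative entry -8 in column b, so it is not optimal.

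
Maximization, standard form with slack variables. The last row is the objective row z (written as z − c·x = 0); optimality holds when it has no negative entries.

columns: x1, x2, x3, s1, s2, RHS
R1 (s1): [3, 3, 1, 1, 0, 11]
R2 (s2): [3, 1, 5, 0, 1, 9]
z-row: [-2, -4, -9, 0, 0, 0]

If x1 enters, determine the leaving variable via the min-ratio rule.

Column x1 entries and ratios — s1: 11/3 = 11/3; s2: 9/3 = 3.
Smallest ratio is 3 in the row of s2, so s2 leaves.

s2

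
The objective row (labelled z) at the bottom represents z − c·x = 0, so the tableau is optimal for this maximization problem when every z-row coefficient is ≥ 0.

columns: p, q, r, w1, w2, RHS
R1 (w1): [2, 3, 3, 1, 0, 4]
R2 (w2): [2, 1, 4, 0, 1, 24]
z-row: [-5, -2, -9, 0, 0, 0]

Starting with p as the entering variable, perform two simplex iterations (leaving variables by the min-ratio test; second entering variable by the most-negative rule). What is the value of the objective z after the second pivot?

Ratio test on column p — row 1: 4/2 = 2; row 2: 24/2 = 12. Minimum is 2 at row 1 (w1 leaves); pivot element 2.
Pivot on row 1; the z-row RHS becomes 0 − (-5)·2 = 10.
Next entering variable (most negative z-row entry -3/2): r.
Ratio test on column r — row 1: 2/(3/2) = 4/3; row 2: 20/1 = 20. Minimum is 4/3 at row 1 (p leaves); pivot element 3/2.
After the second pivot the z-row RHS is 10 − (-3/2)·(4/3) = 12.

12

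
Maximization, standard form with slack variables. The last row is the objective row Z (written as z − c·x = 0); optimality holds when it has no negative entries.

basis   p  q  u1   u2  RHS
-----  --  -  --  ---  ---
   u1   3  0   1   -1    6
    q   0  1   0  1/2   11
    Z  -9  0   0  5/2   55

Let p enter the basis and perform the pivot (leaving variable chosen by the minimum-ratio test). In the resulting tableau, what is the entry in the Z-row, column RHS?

73

Ratio test on column p — row 1: 6/3 = 2; row 2: entry 0 ≤ 0. Minimum is 2 at row 1 (u1 leaves); pivot element 3.
Divide row 1 by 3; eliminate column p from the other rows.
Z-row update in column RHS: 55 − (-9)·2 = 73.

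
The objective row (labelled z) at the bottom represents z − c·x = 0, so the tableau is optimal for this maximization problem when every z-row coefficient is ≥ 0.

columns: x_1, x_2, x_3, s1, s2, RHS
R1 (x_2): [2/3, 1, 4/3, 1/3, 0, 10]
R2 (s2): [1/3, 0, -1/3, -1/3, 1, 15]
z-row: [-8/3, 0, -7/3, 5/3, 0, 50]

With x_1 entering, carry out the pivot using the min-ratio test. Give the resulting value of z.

Ratio test on column x_1 — row 1: 10/(2/3) = 15; row 2: 15/(1/3) = 45. Minimum is 15 at row 1 (x_2 leaves); pivot element 2/3.
Pivot on row 1; the z-row RHS becomes 50 − (-8/3)·15 = 90.

90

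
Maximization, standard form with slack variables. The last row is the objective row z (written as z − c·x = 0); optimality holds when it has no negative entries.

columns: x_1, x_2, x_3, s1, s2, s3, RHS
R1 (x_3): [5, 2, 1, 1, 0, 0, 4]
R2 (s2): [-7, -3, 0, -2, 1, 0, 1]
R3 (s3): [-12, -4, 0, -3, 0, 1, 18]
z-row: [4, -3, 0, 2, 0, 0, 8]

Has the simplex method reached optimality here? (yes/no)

The z-row has a negative entry -3 in column x_2, so it is not optimal.

no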